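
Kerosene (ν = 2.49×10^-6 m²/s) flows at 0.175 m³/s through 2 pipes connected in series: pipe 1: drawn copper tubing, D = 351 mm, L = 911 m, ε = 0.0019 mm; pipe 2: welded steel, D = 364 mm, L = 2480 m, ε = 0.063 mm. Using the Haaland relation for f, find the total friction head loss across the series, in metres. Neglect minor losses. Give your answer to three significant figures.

Pipe 1: V = 1.809 m/s, Re = 2.55×10^5, ε/D = 5.41×10^-6, f = 0.01483, h_1 = f(L/D)V²/2g = 6.416 m
Pipe 2: V = 1.682 m/s, Re = 2.46×10^5, ε/D = 1.73×10^-4, f = 0.01624, h_2 = f(L/D)V²/2g = 15.95 m
Series → Q common, losses add: H = Σh = 22.36 m

H ≈ 22.4 m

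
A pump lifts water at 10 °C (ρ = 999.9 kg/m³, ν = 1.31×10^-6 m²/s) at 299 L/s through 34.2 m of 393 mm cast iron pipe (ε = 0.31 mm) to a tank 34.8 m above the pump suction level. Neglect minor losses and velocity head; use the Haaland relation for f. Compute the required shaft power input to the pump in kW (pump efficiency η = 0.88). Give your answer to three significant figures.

P_shaft ≈ 118 kW

V = 4Q/(πD²) = 2.465 m/s; Re = 7.39×10^5; ε/D = 7.89×10^-4; f = 0.01901
h_f = f(L/D)V²/2g = 0.5123 m
Total head H = z + h_f = 34.8 + 0.5123 = 35.31 m
P_hyd = ρgQH = 999.9·9.81·0.299·35.31 = 103.6 kW
P_shaft = P_hyd/η = 103.6/0.88 = 117.7 kW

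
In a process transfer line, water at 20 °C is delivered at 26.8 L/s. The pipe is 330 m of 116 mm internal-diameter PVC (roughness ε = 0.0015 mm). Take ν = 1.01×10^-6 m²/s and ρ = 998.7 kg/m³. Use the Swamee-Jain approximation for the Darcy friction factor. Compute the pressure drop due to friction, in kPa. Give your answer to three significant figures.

Δp ≈ 133 kPa

V = 4Q/(πD²) = 4·0.0268/(π·0.116²) = 2.536 m/s
Re = VD/ν = 2.536·0.116/1.01×10^-6 = 2.91×10^5 → turbulent
ε/D = 0.0015/116 = 1.29×10^-5
Swamee-Jain: f = 0.01460
h_f = f(L/D)V²/(2g) = 0.01460·(330/0.116)·2.536²/(2·9.81) = 13.62 m
Δp = ρg·h_f = 998.7·9.81·13.62 = 133.4 kPa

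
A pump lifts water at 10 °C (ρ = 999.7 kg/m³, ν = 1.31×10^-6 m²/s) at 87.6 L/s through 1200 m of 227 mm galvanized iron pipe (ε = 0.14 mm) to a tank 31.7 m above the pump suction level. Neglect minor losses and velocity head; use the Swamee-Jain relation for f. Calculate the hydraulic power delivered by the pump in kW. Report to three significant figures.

V = 4Q/(πD²) = 2.165 m/s; Re = 3.75×10^5; ε/D = 6.17×10^-4; f = 0.01873
h_f = f(L/D)V²/2g = 23.64 m
Total head H = z + h_f = 31.7 + 23.64 = 55.34 m
P_hyd = ρgQH = 999.7·9.81·0.0876·55.34 = 47.54 kW

P_hyd ≈ 47.5 kW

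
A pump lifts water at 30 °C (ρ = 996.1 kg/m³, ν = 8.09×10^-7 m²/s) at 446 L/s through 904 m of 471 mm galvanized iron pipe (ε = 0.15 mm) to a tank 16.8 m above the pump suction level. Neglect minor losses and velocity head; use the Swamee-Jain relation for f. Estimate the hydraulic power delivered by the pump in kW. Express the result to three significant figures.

P_hyd ≈ 117 kW

V = 4Q/(πD²) = 2.560 m/s; Re = 1.49×10^6; ε/D = 3.18×10^-4; f = 0.01569
h_f = f(L/D)V²/2g = 10.06 m
Total head H = z + h_f = 16.8 + 10.06 = 26.86 m
P_hyd = ρgQH = 996.1·9.81·0.446·26.86 = 117.1 kW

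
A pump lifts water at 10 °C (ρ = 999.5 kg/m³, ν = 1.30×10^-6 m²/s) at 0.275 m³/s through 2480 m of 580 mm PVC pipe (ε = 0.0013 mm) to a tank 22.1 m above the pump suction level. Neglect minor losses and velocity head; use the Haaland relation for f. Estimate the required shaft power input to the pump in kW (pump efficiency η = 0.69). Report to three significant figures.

V = 4Q/(πD²) = 1.041 m/s; Re = 4.64×10^5; ε/D = 2.24×10^-6; f = 0.01326
h_f = f(L/D)V²/2g = 3.131 m
Total head H = z + h_f = 22.1 + 3.131 = 25.23 m
P_hyd = ρgQH = 999.5·9.81·0.275·25.23 = 68.03 kW
P_shaft = P_hyd/η = 68.03/0.69 = 98.60 kW

P_shaft ≈ 98.6 kW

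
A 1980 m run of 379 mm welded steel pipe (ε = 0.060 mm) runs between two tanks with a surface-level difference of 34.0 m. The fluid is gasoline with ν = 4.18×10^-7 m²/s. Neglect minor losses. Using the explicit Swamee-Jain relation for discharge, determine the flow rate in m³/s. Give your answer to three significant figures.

Swamee-Jain (Type II): Q = -0.965·√(gD⁵h_f/L)·ln[ε/(3.7D) + √(3.17ν²L/(gD³h_f))]
√(gD⁵h_f/L) = √(9.81·0.379⁵·34.0/1980) = 0.03629
ε/(3.7D) = 4.28×10^-5; √(3.17ν²L/(gD³h_f)) = 7.77×10^-6
Q = -0.965·0.03629·ln(5.056×10^-5) = 0.3465 m³/s
Check: V = 3.07 m/s, Re = 2.78×10^6, f = 0.01362, h_f = 34.2 m ≈ 34.0 m ✓

Q ≈ 0.346 m³/s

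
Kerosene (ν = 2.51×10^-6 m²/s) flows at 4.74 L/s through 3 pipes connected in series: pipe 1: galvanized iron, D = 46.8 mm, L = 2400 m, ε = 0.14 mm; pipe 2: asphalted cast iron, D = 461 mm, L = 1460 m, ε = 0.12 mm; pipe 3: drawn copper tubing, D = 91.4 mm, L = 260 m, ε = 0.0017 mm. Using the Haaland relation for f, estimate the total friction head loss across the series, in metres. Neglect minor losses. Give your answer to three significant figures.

H ≈ 565 m

Pipe 1: V = 2.755 m/s, Re = 5.14×10^4, ε/D = 0.00299, f = 0.02838, h_1 = f(L/D)V²/2g = 563.2 m
Pipe 2: V = 0.02840 m/s, Re = 5220, ε/D = 2.60×10^-4, f = 0.03746, h_2 = f(L/D)V²/2g = 0.004876 m
Pipe 3: V = 0.7224 m/s, Re = 2.63×10^4, ε/D = 1.86×10^-5, f = 0.02409, h_3 = f(L/D)V²/2g = 1.823 m
Series → Q common, losses add: H = Σh = 565.0 m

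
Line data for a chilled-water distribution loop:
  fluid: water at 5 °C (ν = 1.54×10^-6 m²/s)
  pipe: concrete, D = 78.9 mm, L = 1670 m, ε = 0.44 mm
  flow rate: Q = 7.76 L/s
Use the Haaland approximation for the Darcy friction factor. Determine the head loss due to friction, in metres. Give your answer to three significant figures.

h_f ≈ 88.1 m

V = 4Q/(πD²) = 4·0.00776/(π·0.0789²) = 1.587 m/s
Re = VD/ν = 1.587·0.0789/1.54×10^-6 = 8.13×10^4 → turbulent
ε/D = 0.44/78.9 = 0.00558
Haaland: f = 0.03243
h_f = f(L/D)V²/(2g) = 0.03243·(1670/0.0789)·1.587²/(2·9.81) = 88.13 m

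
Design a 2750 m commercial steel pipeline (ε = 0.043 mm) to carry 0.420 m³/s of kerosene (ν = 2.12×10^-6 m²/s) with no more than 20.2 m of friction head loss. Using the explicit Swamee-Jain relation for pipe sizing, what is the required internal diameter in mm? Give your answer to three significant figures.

D ≈ 496 mm

Swamee-Jain (Type III): D = 0.66·[ε^1.25·(LQ²/(gh_f))^4.75 + ν·Q^9.4·(L/(gh_f))^5.2]^0.04
LQ²/(gh_f) = 2.448; L/(gh_f) = 13.88
Term 1 = ε^1.25·(…)^4.75 = 2.45×10^-4; Term 2 = ν·Q^9.4·(…)^5.2 = 5.31×10^-4
D = 0.66·(2.45×10^-4 + 5.31×10^-4)^0.04 = 0.4956 m = 496 mm
Check: V = 2.18 m/s, Re = 5.09×10^5, f = 0.01428, h_f = 19.1 m ≈ 20.2 m ✓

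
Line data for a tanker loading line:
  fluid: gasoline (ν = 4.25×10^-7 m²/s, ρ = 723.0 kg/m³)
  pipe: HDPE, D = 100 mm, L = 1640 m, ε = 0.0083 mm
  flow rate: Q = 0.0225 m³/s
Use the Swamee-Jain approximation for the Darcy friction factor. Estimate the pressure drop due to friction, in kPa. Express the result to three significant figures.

Δp ≈ 670 kPa

V = 4Q/(πD²) = 4·0.0225/(π·0.100²) = 2.865 m/s
Re = VD/ν = 2.865·0.100/4.25×10^-7 = 6.74×10^5 → turbulent
ε/D = 0.0083/100 = 8.30×10^-5
Swamee-Jain: f = 0.01378
h_f = f(L/D)V²/(2g) = 0.01378·(1640/0.100)·2.865²/(2·9.81) = 94.53 m
Δp = ρg·h_f = 723.0·9.81·94.53 = 670.5 kPa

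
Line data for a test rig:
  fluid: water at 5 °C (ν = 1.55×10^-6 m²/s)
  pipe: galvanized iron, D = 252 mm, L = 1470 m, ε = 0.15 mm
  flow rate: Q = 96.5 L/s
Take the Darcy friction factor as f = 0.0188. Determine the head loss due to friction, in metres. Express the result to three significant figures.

h_f ≈ 20.9 m

V = 4Q/(πD²) = 4·0.0965/(π·0.252²) = 1.935 m/s
h_f = f(L/D)V²/(2g) = 0.01880·(1470/0.252)·1.935²/(2·9.81) = 20.92 m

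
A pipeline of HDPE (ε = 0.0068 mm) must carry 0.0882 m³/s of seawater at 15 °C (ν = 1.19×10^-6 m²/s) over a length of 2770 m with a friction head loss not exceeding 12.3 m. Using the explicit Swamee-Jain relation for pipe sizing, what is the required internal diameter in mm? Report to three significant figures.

D ≈ 295 mm

Swamee-Jain (Type III): D = 0.66·[ε^1.25·(LQ²/(gh_f))^4.75 + ν·Q^9.4·(L/(gh_f))^5.2]^0.04
LQ²/(gh_f) = 0.1786; L/(gh_f) = 22.96
Term 1 = ε^1.25·(…)^4.75 = 9.70×10^-11; Term 2 = ν·Q^9.4·(…)^5.2 = 1.74×10^-9
D = 0.66·(9.70×10^-11 + 1.74×10^-9)^0.04 = 0.2952 m = 295 mm
Check: V = 1.29 m/s, Re = 3.20×10^5, f = 0.01448, h_f = 11.5 m ≈ 12.3 m ✓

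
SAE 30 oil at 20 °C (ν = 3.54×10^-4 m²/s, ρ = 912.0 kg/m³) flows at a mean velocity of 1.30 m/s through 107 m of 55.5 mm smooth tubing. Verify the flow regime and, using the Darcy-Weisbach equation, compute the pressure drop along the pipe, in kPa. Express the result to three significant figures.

Re = VD/ν = 1.30·0.05550/3.54×10^-4 = 204 → laminar (Re < 2300)
f = 64/Re = 0.3140
h_f = f(L/D)V²/(2g) = 0.3140·(107/0.05550)·1.30²/(2·9.81) = 52.15 m
Δp = ρg·h_f = 912.0·9.81·52.15 = 466.5 kPa

Δp ≈ 467 kPa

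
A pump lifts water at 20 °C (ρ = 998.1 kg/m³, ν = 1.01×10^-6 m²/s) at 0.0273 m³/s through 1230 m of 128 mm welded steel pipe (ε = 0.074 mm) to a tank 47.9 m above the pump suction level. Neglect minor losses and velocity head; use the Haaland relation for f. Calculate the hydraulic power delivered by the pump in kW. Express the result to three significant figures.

P_hyd ≈ 23.8 kW

V = 4Q/(πD²) = 2.122 m/s; Re = 2.69×10^5; ε/D = 5.78×10^-4; f = 0.01864
h_f = f(L/D)V²/2g = 41.09 m
Total head H = z + h_f = 47.9 + 41.09 = 88.99 m
P_hyd = ρgQH = 998.1·9.81·0.0273·88.99 = 23.79 kW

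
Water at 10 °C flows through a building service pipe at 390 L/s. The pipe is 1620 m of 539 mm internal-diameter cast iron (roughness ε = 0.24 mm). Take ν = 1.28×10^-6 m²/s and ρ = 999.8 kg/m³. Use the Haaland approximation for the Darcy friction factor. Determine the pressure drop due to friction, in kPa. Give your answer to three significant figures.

V = 4Q/(πD²) = 4·0.390/(π·0.539²) = 1.709 m/s
Re = VD/ν = 1.709·0.539/1.28×10^-6 = 7.20×10^5 → turbulent
ε/D = 0.24/539 = 4.45×10^-4
Haaland: f = 0.01696
h_f = f(L/D)V²/(2g) = 0.01696·(1620/0.539)·1.709²/(2·9.81) = 7.589 m
Δp = ρg·h_f = 999.8·9.81·7.589 = 74.44 kPa

Δp ≈ 74.4 kPa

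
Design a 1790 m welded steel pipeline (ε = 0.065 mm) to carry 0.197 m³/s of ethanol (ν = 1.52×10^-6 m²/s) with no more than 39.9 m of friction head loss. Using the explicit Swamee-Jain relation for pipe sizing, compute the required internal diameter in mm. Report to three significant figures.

Swamee-Jain (Type III): D = 0.66·[ε^1.25·(LQ²/(gh_f))^4.75 + ν·Q^9.4·(L/(gh_f))^5.2]^0.04
LQ²/(gh_f) = 0.1775; L/(gh_f) = 4.573
Term 1 = ε^1.25·(…)^4.75 = 1.58×10^-9; Term 2 = ν·Q^9.4·(…)^5.2 = 9.61×10^-10
D = 0.66·(1.58×10^-9 + 9.61×10^-10)^0.04 = 0.2991 m = 299 mm
Check: V = 2.80 m/s, Re = 5.52×10^5, f = 0.01555, h_f = 37.3 m ≈ 39.9 m ✓

D ≈ 299 mm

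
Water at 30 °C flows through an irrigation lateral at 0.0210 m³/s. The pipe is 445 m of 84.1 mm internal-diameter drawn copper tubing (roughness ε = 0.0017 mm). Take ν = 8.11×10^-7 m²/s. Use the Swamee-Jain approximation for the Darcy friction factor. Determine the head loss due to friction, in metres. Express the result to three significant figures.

V = 4Q/(πD²) = 4·0.0210/(π·0.0841²) = 3.780 m/s
Re = VD/ν = 3.780·0.0841/8.11×10^-7 = 3.92×10^5 → turbulent
ε/D = 0.0017/84.1 = 2.02×10^-5
Swamee-Jain: f = 0.01396
h_f = f(L/D)V²/(2g) = 0.01396·(445/0.0841)·3.780²/(2·9.81) = 53.79 m

h_f ≈ 53.8 m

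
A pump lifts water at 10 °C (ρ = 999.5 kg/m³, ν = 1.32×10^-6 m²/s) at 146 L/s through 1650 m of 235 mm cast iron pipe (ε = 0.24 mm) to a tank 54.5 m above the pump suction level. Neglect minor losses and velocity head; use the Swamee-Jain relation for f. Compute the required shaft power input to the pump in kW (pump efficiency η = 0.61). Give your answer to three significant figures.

P_shaft ≈ 321 kW

V = 4Q/(πD²) = 3.366 m/s; Re = 5.99×10^5; ε/D = 0.00102; f = 0.02034
h_f = f(L/D)V²/2g = 82.49 m
Total head H = z + h_f = 54.5 + 82.49 = 137.0 m
P_hyd = ρgQH = 999.5·9.81·0.146·137.0 = 196.1 kW
P_shaft = P_hyd/η = 196.1/0.61 = 321.5 kW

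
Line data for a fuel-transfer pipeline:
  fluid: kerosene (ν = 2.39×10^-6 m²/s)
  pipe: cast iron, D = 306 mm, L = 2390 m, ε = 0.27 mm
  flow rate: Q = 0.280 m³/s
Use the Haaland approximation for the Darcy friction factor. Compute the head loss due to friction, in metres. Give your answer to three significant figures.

V = 4Q/(πD²) = 4·0.280/(π·0.306²) = 3.807 m/s
Re = VD/ν = 3.807·0.306/2.39×10^-6 = 4.87×10^5 → turbulent
ε/D = 0.27/306 = 8.82×10^-4
Haaland: f = 0.01967
h_f = f(L/D)V²/(2g) = 0.01967·(2390/0.306)·3.807²/(2·9.81) = 113.5 m

h_f ≈ 114 m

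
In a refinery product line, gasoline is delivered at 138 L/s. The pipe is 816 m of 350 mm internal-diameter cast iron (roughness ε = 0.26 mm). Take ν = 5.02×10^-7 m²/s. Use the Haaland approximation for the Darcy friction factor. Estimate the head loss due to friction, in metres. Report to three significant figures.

V = 4Q/(πD²) = 4·0.138/(π·0.350²) = 1.434 m/s
Re = VD/ν = 1.434·0.350/5.02×10^-7 = 1.00×10^6 → turbulent
ε/D = 0.26/350 = 7.43×10^-4
Haaland: f = 0.01866
h_f = f(L/D)V²/(2g) = 0.01866·(816/0.350)·1.434²/(2·9.81) = 4.561 m

h_f ≈ 4.56 m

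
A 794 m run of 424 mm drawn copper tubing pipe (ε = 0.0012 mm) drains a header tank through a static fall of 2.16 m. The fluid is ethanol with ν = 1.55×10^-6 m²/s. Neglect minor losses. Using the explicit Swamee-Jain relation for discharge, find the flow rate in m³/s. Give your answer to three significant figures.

Q ≈ 0.179 m³/s

Swamee-Jain (Type II): Q = -0.965·√(gD⁵h_f/L)·ln[ε/(3.7D) + √(3.17ν²L/(gD³h_f))]
√(gD⁵h_f/L) = √(9.81·0.424⁵·2.16/794) = 0.01912
ε/(3.7D) = 7.65×10^-7; √(3.17ν²L/(gD³h_f)) = 6.12×10^-5
Q = -0.965·0.01912·ln(6.195×10^-5) = 0.1788 m³/s
Check: V = 1.27 m/s, Re = 3.46×10^5, f = 0.01403, h_f = 2.15 m ≈ 2.16 m ✓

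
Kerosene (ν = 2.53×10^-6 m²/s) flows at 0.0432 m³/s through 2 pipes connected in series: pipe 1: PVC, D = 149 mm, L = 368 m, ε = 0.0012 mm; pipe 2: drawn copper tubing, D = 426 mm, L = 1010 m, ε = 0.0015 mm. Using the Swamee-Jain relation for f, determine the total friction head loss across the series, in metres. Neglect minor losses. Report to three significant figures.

H ≈ 13.1 m

Pipe 1: V = 2.478 m/s, Re = 1.46×10^5, ε/D = 8.05×10^-6, f = 0.01659, h_1 = f(L/D)V²/2g = 12.82 m
Pipe 2: V = 0.3031 m/s, Re = 5.10×10^4, ε/D = 3.52×10^-6, f = 0.02068, h_2 = f(L/D)V²/2g = 0.2296 m
Series → Q common, losses add: H = Σh = 13.05 m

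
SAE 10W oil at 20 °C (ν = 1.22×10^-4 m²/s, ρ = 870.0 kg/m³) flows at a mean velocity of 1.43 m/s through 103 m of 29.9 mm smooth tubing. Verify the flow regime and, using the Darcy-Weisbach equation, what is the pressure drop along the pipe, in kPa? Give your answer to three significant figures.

Δp ≈ 560 kPa

Re = VD/ν = 1.43·0.02990/1.22×10^-4 = 350 → laminar (Re < 2300)
f = 64/Re = 0.1826
h_f = f(L/D)V²/(2g) = 0.1826·(103/0.02990)·1.43²/(2·9.81) = 65.56 m
Δp = ρg·h_f = 870.0·9.81·65.56 = 559.6 kPa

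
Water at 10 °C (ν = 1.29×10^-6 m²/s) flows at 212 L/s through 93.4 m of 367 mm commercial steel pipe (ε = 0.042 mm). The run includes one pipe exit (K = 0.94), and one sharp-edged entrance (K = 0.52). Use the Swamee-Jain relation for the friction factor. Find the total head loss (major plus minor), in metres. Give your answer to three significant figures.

V = 4Q/(πD²) = 2.004 m/s; V²/2g = 0.2047 m
Re = 5.70×10^5, ε/D = 1.14×10^-4 → f = 0.01443 (Swamee-Jain)
Major: h_f = f(L/D)·V²/2g = 0.01443·254.5·0.2047 = 0.7518 m
Minor: ΣK = 1.46; h_m = ΣK·V²/2g = 0.2989 m
Total H_L = 0.7518 + 0.2989 = 1.051 m

H_L ≈ 1.05 m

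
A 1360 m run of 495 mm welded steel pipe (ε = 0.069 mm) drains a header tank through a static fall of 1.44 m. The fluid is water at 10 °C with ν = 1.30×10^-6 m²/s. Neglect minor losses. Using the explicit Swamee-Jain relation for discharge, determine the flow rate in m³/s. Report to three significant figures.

Q ≈ 0.156 m³/s

Swamee-Jain (Type II): Q = -0.965·√(gD⁵h_f/L)·ln[ε/(3.7D) + √(3.17ν²L/(gD³h_f))]
√(gD⁵h_f/L) = √(9.81·0.495⁵·1.44/1360) = 0.01757
ε/(3.7D) = 3.77×10^-5; √(3.17ν²L/(gD³h_f)) = 6.52×10^-5
Q = -0.965·0.01757·ln(1.029×10^-4) = 0.1557 m³/s
Check: V = 0.809 m/s, Re = 3.08×10^5, f = 0.01575, h_f = 1.44 m ≈ 1.44 m ✓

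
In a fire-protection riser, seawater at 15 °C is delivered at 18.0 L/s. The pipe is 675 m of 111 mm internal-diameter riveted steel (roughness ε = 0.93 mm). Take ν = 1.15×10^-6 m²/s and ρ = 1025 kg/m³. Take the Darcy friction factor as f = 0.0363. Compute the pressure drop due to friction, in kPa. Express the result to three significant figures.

V = 4Q/(πD²) = 4·0.0180/(π·0.111²) = 1.860 m/s
h_f = f(L/D)V²/(2g) = 0.03630·(675/0.111)·1.860²/(2·9.81) = 38.93 m
Δp = ρg·h_f = 1025·9.81·38.93 = 391.4 kPa

Δp ≈ 391 kPa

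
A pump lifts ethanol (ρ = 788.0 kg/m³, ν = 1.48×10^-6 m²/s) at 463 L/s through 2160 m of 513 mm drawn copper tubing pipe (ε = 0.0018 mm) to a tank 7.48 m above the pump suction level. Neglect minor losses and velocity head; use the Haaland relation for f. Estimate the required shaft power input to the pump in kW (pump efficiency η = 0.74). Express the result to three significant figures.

P_shaft ≈ 99.4 kW

V = 4Q/(πD²) = 2.240 m/s; Re = 7.76×10^5; ε/D = 3.51×10^-6; f = 0.01214
h_f = f(L/D)V²/2g = 13.08 m
Total head H = z + h_f = 7.48 + 13.08 = 20.56 m
P_hyd = ρgQH = 788.0·9.81·0.463·20.56 = 73.58 kW
P_shaft = P_hyd/η = 73.58/0.74 = 99.43 kW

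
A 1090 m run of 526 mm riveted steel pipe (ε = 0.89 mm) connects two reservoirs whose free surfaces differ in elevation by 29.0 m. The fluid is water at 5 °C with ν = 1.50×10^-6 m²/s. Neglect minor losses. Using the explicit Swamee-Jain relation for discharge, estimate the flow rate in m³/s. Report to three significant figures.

Swamee-Jain (Type II): Q = -0.965·√(gD⁵h_f/L)·ln[ε/(3.7D) + √(3.17ν²L/(gD³h_f))]
√(gD⁵h_f/L) = √(9.81·0.526⁵·29.0/1090) = 0.1025
ε/(3.7D) = 4.57×10^-4; √(3.17ν²L/(gD³h_f)) = 1.37×10^-5
Q = -0.965·0.1025·ln(4.710×10^-4) = 0.7578 m³/s
Check: V = 3.49 m/s, Re = 1.22×10^6, f = 0.02265, h_f = 29.1 m ≈ 29.0 m ✓

Q ≈ 0.758 m³/s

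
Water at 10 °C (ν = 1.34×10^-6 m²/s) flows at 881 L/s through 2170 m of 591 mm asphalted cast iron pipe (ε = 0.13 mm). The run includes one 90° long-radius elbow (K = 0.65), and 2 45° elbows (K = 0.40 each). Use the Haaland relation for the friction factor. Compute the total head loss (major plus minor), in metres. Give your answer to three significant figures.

H_L ≈ 28.9 m

V = 4Q/(πD²) = 3.212 m/s; V²/2g = 0.5257 m
Re = 1.42×10^6, ε/D = 2.20×10^-4 → f = 0.01460 (Haaland)
Major: h_f = f(L/D)·V²/2g = 0.01460·3672·0.5257 = 28.18 m
Minor: ΣK = 1.45; h_m = ΣK·V²/2g = 0.7622 m
Total H_L = 28.18 + 0.7622 = 28.94 m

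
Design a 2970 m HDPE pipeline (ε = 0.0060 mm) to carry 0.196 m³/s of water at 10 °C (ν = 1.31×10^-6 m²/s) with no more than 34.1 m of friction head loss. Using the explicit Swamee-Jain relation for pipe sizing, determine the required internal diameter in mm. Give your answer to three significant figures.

Swamee-Jain (Type III): D = 0.66·[ε^1.25·(LQ²/(gh_f))^4.75 + ν·Q^9.4·(L/(gh_f))^5.2]^0.04
LQ²/(gh_f) = 0.3411; L/(gh_f) = 8.878
Term 1 = ε^1.25·(…)^4.75 = 1.79×10^-9; Term 2 = ν·Q^9.4·(…)^5.2 = 2.49×10^-8
D = 0.66·(1.79×10^-9 + 2.49×10^-8)^0.04 = 0.3285 m = 329 mm
Check: V = 2.31 m/s, Re = 5.80×10^5, f = 0.01307, h_f = 32.2 m ≈ 34.1 m ✓

D ≈ 329 mm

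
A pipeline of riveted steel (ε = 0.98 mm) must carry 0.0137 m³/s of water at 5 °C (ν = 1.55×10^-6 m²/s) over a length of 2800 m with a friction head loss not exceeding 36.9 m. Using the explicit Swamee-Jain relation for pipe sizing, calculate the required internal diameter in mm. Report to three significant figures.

D ≈ 135 mm

Swamee-Jain (Type III): D = 0.66·[ε^1.25·(LQ²/(gh_f))^4.75 + ν·Q^9.4·(L/(gh_f))^5.2]^0.04
LQ²/(gh_f) = 0.001452; L/(gh_f) = 7.735
Term 1 = ε^1.25·(…)^4.75 = 5.73×10^-18; Term 2 = ν·Q^9.4·(…)^5.2 = 1.97×10^-19
D = 0.66·(5.73×10^-18 + 1.97×10^-19)^0.04 = 0.1350 m = 135 mm
Check: V = 0.957 m/s, Re = 8.33×10^4, f = 0.03527, h_f = 34.1 m ≈ 36.9 m ✓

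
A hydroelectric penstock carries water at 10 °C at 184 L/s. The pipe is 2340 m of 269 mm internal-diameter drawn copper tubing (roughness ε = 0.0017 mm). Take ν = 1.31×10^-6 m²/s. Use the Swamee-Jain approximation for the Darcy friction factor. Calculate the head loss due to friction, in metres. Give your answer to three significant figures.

h_f ≈ 58.4 m

V = 4Q/(πD²) = 4·0.184/(π·0.269²) = 3.238 m/s
Re = VD/ν = 3.238·0.269/1.31×10^-6 = 6.65×10^5 → turbulent
ε/D = 0.0017/269 = 6.32×10^-6
Swamee-Jain: f = 0.01257
h_f = f(L/D)V²/(2g) = 0.01257·(2340/0.269)·3.238²/(2·9.81) = 58.42 m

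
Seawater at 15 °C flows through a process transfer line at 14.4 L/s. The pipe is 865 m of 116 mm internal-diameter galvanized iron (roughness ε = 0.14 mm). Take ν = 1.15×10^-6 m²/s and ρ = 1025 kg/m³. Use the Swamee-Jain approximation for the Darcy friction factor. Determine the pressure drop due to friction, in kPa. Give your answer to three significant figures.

Δp ≈ 159 kPa

V = 4Q/(πD²) = 4·0.0144/(π·0.116²) = 1.363 m/s
Re = VD/ν = 1.363·0.116/1.15×10^-6 = 1.37×10^5 → turbulent
ε/D = 0.14/116 = 0.00121
Swamee-Jain: f = 0.02248
h_f = f(L/D)V²/(2g) = 0.02248·(865/0.116)·1.363²/(2·9.81) = 15.86 m
Δp = ρg·h_f = 1025·9.81·15.86 = 159.5 kPa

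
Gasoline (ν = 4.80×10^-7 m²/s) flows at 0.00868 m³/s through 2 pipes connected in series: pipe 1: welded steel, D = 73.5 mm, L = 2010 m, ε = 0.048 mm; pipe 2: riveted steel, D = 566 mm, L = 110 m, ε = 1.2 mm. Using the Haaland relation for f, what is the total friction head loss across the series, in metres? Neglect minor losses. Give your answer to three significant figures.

H ≈ 110 m

Pipe 1: V = 2.046 m/s, Re = 3.13×10^5, ε/D = 6.53×10^-4, f = 0.01887, h_1 = f(L/D)V²/2g = 110.1 m
Pipe 2: V = 0.03450 m/s, Re = 4.07×10^4, ε/D = 0.00212, f = 0.02710, h_2 = f(L/D)V²/2g = 3.194×10^-4 m
Series → Q common, losses add: H = Σh = 110.1 m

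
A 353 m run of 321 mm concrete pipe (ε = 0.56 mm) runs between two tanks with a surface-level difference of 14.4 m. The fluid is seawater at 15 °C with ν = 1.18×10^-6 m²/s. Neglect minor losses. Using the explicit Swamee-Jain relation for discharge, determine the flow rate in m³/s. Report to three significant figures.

Swamee-Jain (Type II): Q = -0.965·√(gD⁵h_f/L)·ln[ε/(3.7D) + √(3.17ν²L/(gD³h_f))]
√(gD⁵h_f/L) = √(9.81·0.321⁵·14.4/353) = 0.03693
ε/(3.7D) = 4.71×10^-4; √(3.17ν²L/(gD³h_f)) = 1.83×10^-5
Q = -0.965·0.03693·ln(4.898×10^-4) = 0.2716 m³/s
Check: V = 3.36 m/s, Re = 9.13×10^5, f = 0.02290, h_f = 14.5 m ≈ 14.4 m ✓

Q ≈ 0.272 m³/s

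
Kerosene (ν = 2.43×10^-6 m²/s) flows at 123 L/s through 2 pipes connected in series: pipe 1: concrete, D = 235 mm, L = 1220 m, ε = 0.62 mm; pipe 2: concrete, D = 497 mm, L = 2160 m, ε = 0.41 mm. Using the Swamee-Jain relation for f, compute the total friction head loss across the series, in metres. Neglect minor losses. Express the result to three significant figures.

Pipe 1: V = 2.836 m/s, Re = 2.74×10^5, ε/D = 0.00264, f = 0.02594, h_1 = f(L/D)V²/2g = 55.20 m
Pipe 2: V = 0.6340 m/s, Re = 1.30×10^5, ε/D = 8.25×10^-4, f = 0.02118, h_2 = f(L/D)V²/2g = 1.886 m
Series → Q common, losses add: H = Σh = 57.08 m

H ≈ 57.1 m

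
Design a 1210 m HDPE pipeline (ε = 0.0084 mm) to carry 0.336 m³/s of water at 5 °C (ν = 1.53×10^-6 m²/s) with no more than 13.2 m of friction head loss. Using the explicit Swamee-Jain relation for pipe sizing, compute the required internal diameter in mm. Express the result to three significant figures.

D ≈ 410 mm

Swamee-Jain (Type III): D = 0.66·[ε^1.25·(LQ²/(gh_f))^4.75 + ν·Q^9.4·(L/(gh_f))^5.2]^0.04
LQ²/(gh_f) = 1.055; L/(gh_f) = 9.344
Term 1 = ε^1.25·(…)^4.75 = 5.83×10^-7; Term 2 = ν·Q^9.4·(…)^5.2 = 6.01×10^-6
D = 0.66·(5.83×10^-7 + 6.01×10^-6)^0.04 = 0.4096 m = 410 mm
Check: V = 2.55 m/s, Re = 6.83×10^5, f = 0.01278, h_f = 12.5 m ≈ 13.2 m ✓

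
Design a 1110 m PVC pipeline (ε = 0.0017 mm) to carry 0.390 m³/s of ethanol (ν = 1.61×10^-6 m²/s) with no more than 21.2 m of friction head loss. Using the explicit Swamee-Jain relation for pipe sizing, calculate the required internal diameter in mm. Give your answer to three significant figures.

D ≈ 385 mm

Swamee-Jain (Type III): D = 0.66·[ε^1.25·(LQ²/(gh_f))^4.75 + ν·Q^9.4·(L/(gh_f))^5.2]^0.04
LQ²/(gh_f) = 0.8118; L/(gh_f) = 5.337
Term 1 = ε^1.25·(…)^4.75 = 2.28×10^-8; Term 2 = ν·Q^9.4·(…)^5.2 = 1.40×10^-6
D = 0.66·(2.28×10^-8 + 1.40×10^-6)^0.04 = 0.3851 m = 385 mm
Check: V = 3.35 m/s, Re = 8.01×10^5, f = 0.01215, h_f = 20.0 m ≈ 21.2 m ✓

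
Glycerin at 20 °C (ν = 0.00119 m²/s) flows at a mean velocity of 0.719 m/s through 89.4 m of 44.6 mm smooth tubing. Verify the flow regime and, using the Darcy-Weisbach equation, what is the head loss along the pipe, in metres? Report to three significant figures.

Re = VD/ν = 0.719·0.04460/0.00119 = 26.9 → laminar (Re < 2300)
f = 64/Re = 2.375
h_f = f(L/D)V²/(2g) = 2.375·(89.4/0.04460)·0.719²/(2·9.81) = 125.4 m

h_f ≈ 125 m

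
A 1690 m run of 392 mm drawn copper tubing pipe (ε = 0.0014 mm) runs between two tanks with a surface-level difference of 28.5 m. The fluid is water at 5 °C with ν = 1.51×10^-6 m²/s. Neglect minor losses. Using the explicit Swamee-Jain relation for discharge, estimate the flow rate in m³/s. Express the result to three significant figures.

Swamee-Jain (Type II): Q = -0.965·√(gD⁵h_f/L)·ln[ε/(3.7D) + √(3.17ν²L/(gD³h_f))]
√(gD⁵h_f/L) = √(9.81·0.392⁵·28.5/1690) = 0.03913
ε/(3.7D) = 9.65×10^-7; √(3.17ν²L/(gD³h_f)) = 2.69×10^-5
Q = -0.965·0.03913·ln(2.790×10^-5) = 0.3960 m³/s
Check: V = 3.28 m/s, Re = 8.52×10^5, f = 0.01201, h_f = 28.4 m ≈ 28.5 m ✓

Q ≈ 0.396 m³/s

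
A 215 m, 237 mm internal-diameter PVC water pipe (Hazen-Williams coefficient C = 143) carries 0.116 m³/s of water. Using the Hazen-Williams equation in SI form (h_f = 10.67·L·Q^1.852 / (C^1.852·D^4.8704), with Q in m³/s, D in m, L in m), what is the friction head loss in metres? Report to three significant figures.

h_f = 10.67·215·0.116^1.852 / (143^1.852·0.237^4.8704) = 4.803 m

h_f ≈ 4.80 m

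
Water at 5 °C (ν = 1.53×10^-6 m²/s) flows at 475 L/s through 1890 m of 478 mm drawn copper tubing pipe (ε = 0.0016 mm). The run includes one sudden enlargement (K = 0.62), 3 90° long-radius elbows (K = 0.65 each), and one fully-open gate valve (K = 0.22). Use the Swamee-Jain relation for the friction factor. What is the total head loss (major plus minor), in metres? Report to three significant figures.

H_L ≈ 18.0 m

V = 4Q/(πD²) = 2.647 m/s; V²/2g = 0.3571 m
Re = 8.27×10^5, ε/D = 3.35×10^-6 → f = 0.01206 (Swamee-Jain)
Major: h_f = f(L/D)·V²/2g = 0.01206·3954·0.3571 = 17.03 m
Minor: ΣK = 2.79; h_m = ΣK·V²/2g = 0.9963 m
Total H_L = 17.03 + 0.9963 = 18.03 m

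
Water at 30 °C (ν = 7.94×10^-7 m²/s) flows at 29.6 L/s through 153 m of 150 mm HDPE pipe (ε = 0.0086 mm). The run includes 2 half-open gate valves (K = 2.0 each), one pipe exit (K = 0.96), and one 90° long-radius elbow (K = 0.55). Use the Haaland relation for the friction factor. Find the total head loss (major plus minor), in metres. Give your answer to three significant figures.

V = 4Q/(πD²) = 1.675 m/s; V²/2g = 0.1430 m
Re = 3.16×10^5, ε/D = 5.73×10^-5 → f = 0.01472 (Haaland)
Major: h_f = f(L/D)·V²/2g = 0.01472·1020·0.1430 = 2.147 m
Minor: ΣK = 5.51; h_m = ΣK·V²/2g = 0.7879 m
Total H_L = 2.147 + 0.7879 = 2.935 m

H_L ≈ 2.94 m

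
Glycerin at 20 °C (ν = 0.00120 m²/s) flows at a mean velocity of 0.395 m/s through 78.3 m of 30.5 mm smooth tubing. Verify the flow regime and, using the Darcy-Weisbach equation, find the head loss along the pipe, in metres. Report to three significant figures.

h_f ≈ 130 m

Re = VD/ν = 0.395·0.03050/0.00120 = 10.0 → laminar (Re < 2300)
f = 64/Re = 6.375
h_f = f(L/D)V²/(2g) = 6.375·(78.3/0.03050)·0.395²/(2·9.81) = 130.1 m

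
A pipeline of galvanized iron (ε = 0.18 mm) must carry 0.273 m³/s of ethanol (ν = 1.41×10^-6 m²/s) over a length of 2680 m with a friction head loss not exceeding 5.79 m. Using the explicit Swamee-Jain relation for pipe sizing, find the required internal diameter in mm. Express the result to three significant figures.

D ≈ 553 mm

Swamee-Jain (Type III): D = 0.66·[ε^1.25·(LQ²/(gh_f))^4.75 + ν·Q^9.4·(L/(gh_f))^5.2]^0.04
LQ²/(gh_f) = 3.517; L/(gh_f) = 47.18
Term 1 = ε^1.25·(…)^4.75 = 0.00819; Term 2 = ν·Q^9.4·(…)^5.2 = 0.00357
D = 0.66·(0.00819 + 0.00357)^0.04 = 0.5525 m = 553 mm
Check: V = 1.14 m/s, Re = 4.46×10^5, f = 0.01670, h_f = 5.35 m ≈ 5.79 m ✓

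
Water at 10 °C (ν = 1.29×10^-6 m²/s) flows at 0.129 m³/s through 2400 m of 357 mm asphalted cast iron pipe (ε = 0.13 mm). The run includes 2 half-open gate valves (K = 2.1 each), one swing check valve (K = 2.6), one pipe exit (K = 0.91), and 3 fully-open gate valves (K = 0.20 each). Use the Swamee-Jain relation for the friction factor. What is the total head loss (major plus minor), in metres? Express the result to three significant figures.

H_L ≈ 10.5 m

V = 4Q/(πD²) = 1.289 m/s; V²/2g = 0.08465 m
Re = 3.57×10^5, ε/D = 3.64×10^-4 → f = 0.01726 (Swamee-Jain)
Major: h_f = f(L/D)·V²/2g = 0.01726·6723·0.08465 = 9.820 m
Minor: ΣK = 8.31; h_m = ΣK·V²/2g = 0.7034 m
Total H_L = 9.820 + 0.7034 = 10.52 m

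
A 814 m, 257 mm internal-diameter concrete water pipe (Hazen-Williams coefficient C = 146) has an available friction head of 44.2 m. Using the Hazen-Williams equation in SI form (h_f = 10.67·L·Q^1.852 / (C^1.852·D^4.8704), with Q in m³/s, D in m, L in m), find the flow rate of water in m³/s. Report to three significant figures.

Rearranging: Q = [h_f·C^1.852·D^4.8704 / (10.67·L)]^(1/1.852)
Q = [44.2·146^1.852·0.257^4.8704 / (10.67·814)]^0.540 = 0.2367 m³/s

Q ≈ 0.237 m³/s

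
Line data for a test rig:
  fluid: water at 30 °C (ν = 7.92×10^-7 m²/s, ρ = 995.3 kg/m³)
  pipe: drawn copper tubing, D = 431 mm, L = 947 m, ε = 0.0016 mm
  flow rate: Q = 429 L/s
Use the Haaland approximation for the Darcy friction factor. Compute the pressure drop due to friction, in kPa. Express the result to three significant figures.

Δp ≈ 102 kPa

V = 4Q/(πD²) = 4·0.429/(π·0.431²) = 2.940 m/s
Re = VD/ν = 2.940·0.431/7.92×10^-7 = 1.60×10^6 → turbulent
ε/D = 0.0016/431 = 3.71×10^-6
Haaland: f = 0.01081
h_f = f(L/D)V²/(2g) = 0.01081·(947/0.431)·2.940²/(2·9.81) = 10.47 m
Δp = ρg·h_f = 995.3·9.81·10.47 = 102.2 kPa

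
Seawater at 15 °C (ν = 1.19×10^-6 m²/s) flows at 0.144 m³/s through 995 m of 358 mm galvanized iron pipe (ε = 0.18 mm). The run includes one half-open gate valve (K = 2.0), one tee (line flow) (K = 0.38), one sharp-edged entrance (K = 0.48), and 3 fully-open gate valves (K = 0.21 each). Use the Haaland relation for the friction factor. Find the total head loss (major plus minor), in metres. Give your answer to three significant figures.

V = 4Q/(πD²) = 1.431 m/s; V²/2g = 0.1043 m
Re = 4.30×10^5, ε/D = 5.03×10^-4 → f = 0.01772 (Haaland)
Major: h_f = f(L/D)·V²/2g = 0.01772·2779·0.1043 = 5.137 m
Minor: ΣK = 3.49; h_m = ΣK·V²/2g = 0.3640 m
Total H_L = 5.137 + 0.3640 = 5.501 m

H_L ≈ 5.50 m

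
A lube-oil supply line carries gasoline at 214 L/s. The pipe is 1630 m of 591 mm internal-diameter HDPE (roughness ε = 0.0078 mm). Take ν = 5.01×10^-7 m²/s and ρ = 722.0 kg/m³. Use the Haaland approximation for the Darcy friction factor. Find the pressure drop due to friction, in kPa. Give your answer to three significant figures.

Δp ≈ 7.26 kPa

V = 4Q/(πD²) = 4·0.214/(π·0.591²) = 0.7801 m/s
Re = VD/ν = 0.7801·0.591/5.01×10^-7 = 9.20×10^5 → turbulent
ε/D = 0.0078/591 = 1.32×10^-5
Haaland: f = 0.01198
h_f = f(L/D)V²/(2g) = 0.01198·(1630/0.591)·0.7801²/(2·9.81) = 1.025 m
Δp = ρg·h_f = 722.0·9.81·1.025 = 7.258 kPa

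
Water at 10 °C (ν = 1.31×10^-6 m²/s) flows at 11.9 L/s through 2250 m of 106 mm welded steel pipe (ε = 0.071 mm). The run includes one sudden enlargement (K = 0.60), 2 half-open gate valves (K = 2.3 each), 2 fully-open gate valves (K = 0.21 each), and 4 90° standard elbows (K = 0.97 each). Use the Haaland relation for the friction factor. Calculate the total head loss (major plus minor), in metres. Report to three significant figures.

V = 4Q/(πD²) = 1.348 m/s; V²/2g = 0.09268 m
Re = 1.09×10^5, ε/D = 6.70×10^-4 → f = 0.02056 (Haaland)
Major: h_f = f(L/D)·V²/2g = 0.02056·21226·0.09268 = 40.44 m
Minor: ΣK = 9.50; h_m = ΣK·V²/2g = 0.8805 m
Total H_L = 40.44 + 0.8805 = 41.32 m

H_L ≈ 41.3 m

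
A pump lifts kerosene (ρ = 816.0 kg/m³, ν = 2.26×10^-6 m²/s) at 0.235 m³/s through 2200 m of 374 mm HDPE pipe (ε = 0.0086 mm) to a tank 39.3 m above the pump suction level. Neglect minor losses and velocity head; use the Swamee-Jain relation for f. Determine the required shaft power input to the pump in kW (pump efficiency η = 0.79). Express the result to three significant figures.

P_shaft ≈ 140 kW

V = 4Q/(πD²) = 2.139 m/s; Re = 3.54×10^5; ε/D = 2.30×10^-5; f = 0.01423
h_f = f(L/D)V²/2g = 19.53 m
Total head H = z + h_f = 39.3 + 19.53 = 58.83 m
P_hyd = ρgQH = 816.0·9.81·0.235·58.83 = 110.7 kW
P_shaft = P_hyd/η = 110.7/0.79 = 140.1 kW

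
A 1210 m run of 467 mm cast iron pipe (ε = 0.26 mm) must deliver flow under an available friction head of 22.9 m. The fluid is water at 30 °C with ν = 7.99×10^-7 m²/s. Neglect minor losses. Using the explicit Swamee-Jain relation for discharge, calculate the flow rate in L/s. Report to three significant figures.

Swamee-Jain (Type II): Q = -0.965·√(gD⁵h_f/L)·ln[ε/(3.7D) + √(3.17ν²L/(gD³h_f))]
√(gD⁵h_f/L) = √(9.81·0.467⁵·22.9/1210) = 0.06422
ε/(3.7D) = 1.50×10^-4; √(3.17ν²L/(gD³h_f)) = 1.03×10^-5
Q = -0.965·0.06422·ln(1.608×10^-4) = 0.5413 m³/s
Check: V = 3.16 m/s, Re = 1.85×10^6, f = 0.01744, h_f = 23.0 m ≈ 22.9 m ✓

Q ≈ 541 L/s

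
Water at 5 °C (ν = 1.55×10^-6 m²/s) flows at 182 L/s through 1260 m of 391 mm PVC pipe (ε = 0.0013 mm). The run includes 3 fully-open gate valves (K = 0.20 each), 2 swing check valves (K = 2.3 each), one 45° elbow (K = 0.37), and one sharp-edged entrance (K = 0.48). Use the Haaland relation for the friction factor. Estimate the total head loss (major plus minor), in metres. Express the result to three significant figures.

H_L ≈ 5.89 m

V = 4Q/(πD²) = 1.516 m/s; V²/2g = 0.1171 m
Re = 3.82×10^5, ε/D = 3.32×10^-6 → f = 0.01374 (Haaland)
Major: h_f = f(L/D)·V²/2g = 0.01374·3223·0.1171 = 5.186 m
Minor: ΣK = 6.05; h_m = ΣK·V²/2g = 0.7085 m
Total H_L = 5.186 + 0.7085 = 5.895 m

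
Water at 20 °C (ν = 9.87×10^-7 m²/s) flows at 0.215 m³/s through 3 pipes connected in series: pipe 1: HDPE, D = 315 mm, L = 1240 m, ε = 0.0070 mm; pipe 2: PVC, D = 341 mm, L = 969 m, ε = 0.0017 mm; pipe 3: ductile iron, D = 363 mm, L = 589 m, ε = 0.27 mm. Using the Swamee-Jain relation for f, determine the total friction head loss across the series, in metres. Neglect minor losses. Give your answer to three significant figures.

Pipe 1: V = 2.759 m/s, Re = 8.80×10^5, ε/D = 2.22×10^-5, f = 0.01235, h_1 = f(L/D)V²/2g = 18.85 m
Pipe 2: V = 2.354 m/s, Re = 8.13×10^5, ε/D = 4.99×10^-6, f = 0.01213, h_2 = f(L/D)V²/2g = 9.738 m
Pipe 3: V = 2.077 m/s, Re = 7.64×10^5, ε/D = 7.44×10^-4, f = 0.01889, h_3 = f(L/D)V²/2g = 6.742 m
Series → Q common, losses add: H = Σh = 35.33 m

H ≈ 35.3 m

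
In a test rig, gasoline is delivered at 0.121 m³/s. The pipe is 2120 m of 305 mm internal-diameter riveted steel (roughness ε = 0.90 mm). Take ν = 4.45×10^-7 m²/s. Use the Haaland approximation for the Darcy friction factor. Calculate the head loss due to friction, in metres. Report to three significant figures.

V = 4Q/(πD²) = 4·0.121/(π·0.305²) = 1.656 m/s
Re = VD/ν = 1.656·0.305/4.45×10^-7 = 1.14×10^6 → turbulent
ε/D = 0.90/305 = 0.00295
Haaland: f = 0.02621
h_f = f(L/D)V²/(2g) = 0.02621·(2120/0.305)·1.656²/(2·9.81) = 25.46 m

h_f ≈ 25.5 m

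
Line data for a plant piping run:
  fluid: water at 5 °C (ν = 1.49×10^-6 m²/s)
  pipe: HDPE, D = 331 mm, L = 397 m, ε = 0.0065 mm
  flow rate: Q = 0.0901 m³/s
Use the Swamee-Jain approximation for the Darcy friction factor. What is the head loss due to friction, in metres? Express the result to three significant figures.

V = 4Q/(πD²) = 4·0.0901/(π·0.331²) = 1.047 m/s
Re = VD/ν = 1.047·0.331/1.49×10^-6 = 2.33×10^5 → turbulent
ε/D = 0.0065/331 = 1.96×10^-5
Swamee-Jain: f = 0.01528
h_f = f(L/D)V²/(2g) = 0.01528·(397/0.331)·1.047²/(2·9.81) = 1.024 m

h_f ≈ 1.02 m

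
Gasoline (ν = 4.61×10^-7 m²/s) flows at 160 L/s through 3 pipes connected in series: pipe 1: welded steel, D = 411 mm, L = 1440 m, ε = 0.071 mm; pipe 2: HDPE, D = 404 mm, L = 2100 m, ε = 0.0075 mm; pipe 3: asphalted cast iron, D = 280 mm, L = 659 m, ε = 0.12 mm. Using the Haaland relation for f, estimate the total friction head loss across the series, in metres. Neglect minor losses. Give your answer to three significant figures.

Pipe 1: V = 1.206 m/s, Re = 1.08×10^6, ε/D = 1.73×10^-4, f = 0.01423, h_1 = f(L/D)V²/2g = 3.696 m
Pipe 2: V = 1.248 m/s, Re = 1.09×10^6, ε/D = 1.86×10^-5, f = 0.01178, h_2 = f(L/D)V²/2g = 4.863 m
Pipe 3: V = 2.598 m/s, Re = 1.58×10^6, ε/D = 4.29×10^-4, f = 0.01649, h_3 = f(L/D)V²/2g = 13.35 m
Series → Q common, losses add: H = Σh = 21.91 m

H ≈ 21.9 m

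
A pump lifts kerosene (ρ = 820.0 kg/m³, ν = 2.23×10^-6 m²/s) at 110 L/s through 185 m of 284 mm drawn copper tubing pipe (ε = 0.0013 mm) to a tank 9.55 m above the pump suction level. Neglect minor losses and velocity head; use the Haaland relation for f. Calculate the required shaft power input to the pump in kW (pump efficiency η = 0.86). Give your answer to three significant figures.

V = 4Q/(πD²) = 1.736 m/s; Re = 2.21×10^5; ε/D = 4.58×10^-6; f = 0.01523
h_f = f(L/D)V²/2g = 1.525 m
Total head H = z + h_f = 9.55 + 1.525 = 11.07 m
P_hyd = ρgQH = 820.0·9.81·0.110·11.07 = 9.799 kW
P_shaft = P_hyd/η = 9.799/0.86 = 11.39 kW

P_shaft ≈ 11.4 kW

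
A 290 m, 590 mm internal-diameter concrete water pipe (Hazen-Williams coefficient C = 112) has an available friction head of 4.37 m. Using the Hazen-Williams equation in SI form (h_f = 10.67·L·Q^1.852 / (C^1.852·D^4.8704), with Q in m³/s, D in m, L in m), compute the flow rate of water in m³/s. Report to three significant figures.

Rearranging: Q = [h_f·C^1.852·D^4.8704 / (10.67·L)]^(1/1.852)
Q = [4.37·112^1.852·0.590^4.8704 / (10.67·290)]^0.540 = 0.8085 m³/s

Q ≈ 0.809 m³/s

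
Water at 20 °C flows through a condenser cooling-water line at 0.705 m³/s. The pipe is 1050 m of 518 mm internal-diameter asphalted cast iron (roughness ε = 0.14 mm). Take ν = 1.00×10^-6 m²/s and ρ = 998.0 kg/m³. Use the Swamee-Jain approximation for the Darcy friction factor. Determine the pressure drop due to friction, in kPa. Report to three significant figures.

Δp ≈ 172 kPa

V = 4Q/(πD²) = 4·0.705/(π·0.518²) = 3.345 m/s
Re = VD/ν = 3.345·0.518/1.00×10^-6 = 1.73×10^6 → turbulent
ε/D = 0.14/518 = 2.70×10^-4
Swamee-Jain: f = 0.01516
h_f = f(L/D)V²/(2g) = 0.01516·(1050/0.518)·3.345²/(2·9.81) = 17.53 m
Δp = ρg·h_f = 998.0·9.81·17.53 = 171.6 kPa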